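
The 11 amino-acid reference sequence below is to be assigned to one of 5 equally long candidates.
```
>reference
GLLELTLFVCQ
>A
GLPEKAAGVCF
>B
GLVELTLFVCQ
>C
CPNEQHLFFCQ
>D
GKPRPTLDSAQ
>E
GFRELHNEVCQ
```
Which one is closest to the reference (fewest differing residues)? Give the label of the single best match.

Hamming distances to reference — A: 6; B: 1; C: 6; D: 7; E: 5.
Smallest is B with 1 mismatch.

B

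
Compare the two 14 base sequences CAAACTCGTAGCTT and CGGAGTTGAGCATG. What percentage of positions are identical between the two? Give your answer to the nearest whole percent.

Mismatches at positions 2, 3, 5, 7, 9, 10, 11, 12, 14 (1-based): 9 of 14.
Identical positions: 5/14 = 35.71% → 36%.

36%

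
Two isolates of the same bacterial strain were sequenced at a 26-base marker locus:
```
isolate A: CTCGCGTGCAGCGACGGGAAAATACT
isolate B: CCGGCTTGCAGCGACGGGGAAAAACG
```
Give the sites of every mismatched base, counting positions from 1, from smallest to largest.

Scanning 1-based: 2: T/C; 3: C/G; 6: G/T; 19: A/G; 23: T/A; 26: T/G.

2, 3, 6, 19, 23, 26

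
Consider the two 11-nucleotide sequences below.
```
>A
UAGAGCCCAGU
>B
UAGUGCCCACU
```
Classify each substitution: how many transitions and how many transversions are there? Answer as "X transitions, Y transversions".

Mismatches (1-based):
site 4: A→U (purine→pyrimidine, transversion)
site 10: G→C (purine→pyrimidine, transversion)

0 transitions, 2 transversions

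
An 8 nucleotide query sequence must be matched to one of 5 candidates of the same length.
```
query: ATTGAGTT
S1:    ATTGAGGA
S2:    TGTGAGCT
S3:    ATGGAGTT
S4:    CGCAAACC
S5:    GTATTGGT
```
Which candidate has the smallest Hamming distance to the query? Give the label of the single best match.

S3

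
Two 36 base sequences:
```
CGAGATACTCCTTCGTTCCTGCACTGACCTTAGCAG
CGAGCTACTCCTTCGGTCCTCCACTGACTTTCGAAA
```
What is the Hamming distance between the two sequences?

Comparing position by position, 7 positions differ: 5 (A/C), 16 (T/G), 21 (G/C), 29 (C/T), 32 (A/C), 34 (C/A), 36 (G/A).

7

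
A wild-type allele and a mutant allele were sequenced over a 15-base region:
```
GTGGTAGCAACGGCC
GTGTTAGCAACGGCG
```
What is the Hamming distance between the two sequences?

2

The sequences differ at bases 4, 15 (1-based) — 2 in total.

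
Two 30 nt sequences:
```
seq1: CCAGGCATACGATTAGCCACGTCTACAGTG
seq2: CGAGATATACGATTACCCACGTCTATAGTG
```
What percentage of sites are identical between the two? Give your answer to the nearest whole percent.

83%

Mismatches at positions 2, 5, 6, 16, 26 (1-based): 5 of 30.
Identical positions: 25/30 = 83.33% → 83%.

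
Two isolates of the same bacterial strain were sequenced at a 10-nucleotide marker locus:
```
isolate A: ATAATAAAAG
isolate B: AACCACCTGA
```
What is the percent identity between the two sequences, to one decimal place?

10.0%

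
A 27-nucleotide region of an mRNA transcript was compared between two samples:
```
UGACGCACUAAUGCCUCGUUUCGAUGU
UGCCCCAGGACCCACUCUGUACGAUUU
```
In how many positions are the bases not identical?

12

Comparing position by position, 12 positions differ: 3 (A/C), 5 (G/C), 8 (C/G), 9 (U/G), 11 (A/C), 12 (U/C), 13 (G/C), 14 (C/A), 18 (G/U), 19 (U/G), 21 (U/A), 26 (G/U).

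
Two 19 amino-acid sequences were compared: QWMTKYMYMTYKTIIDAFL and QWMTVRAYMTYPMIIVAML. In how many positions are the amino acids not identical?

7

Mismatches (1-based): position 5: K→V; position 6: Y→R; position 7: M→A; position 12: K→P; position 13: T→M; position 16: D→V; position 18: F→M.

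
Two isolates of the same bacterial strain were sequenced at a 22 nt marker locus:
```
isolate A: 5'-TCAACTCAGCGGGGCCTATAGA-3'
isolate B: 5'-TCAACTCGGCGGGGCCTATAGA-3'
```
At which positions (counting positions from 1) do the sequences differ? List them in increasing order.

8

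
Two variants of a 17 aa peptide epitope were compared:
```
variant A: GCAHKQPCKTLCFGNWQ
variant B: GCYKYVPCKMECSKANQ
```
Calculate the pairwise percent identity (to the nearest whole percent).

Mismatches at positions 3, 4, 5, 6, 10, 11, 13, 14, 15, 16 (1-based): 10 of 17.
Identical positions: 7/17 = 41.18% → 41%.

41%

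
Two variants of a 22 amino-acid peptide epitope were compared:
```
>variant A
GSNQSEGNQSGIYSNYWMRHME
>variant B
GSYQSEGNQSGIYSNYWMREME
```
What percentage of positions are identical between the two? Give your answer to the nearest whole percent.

91%

2 positions differ (3, 20), so 20 of 22 match: 20/22 = 90.91%.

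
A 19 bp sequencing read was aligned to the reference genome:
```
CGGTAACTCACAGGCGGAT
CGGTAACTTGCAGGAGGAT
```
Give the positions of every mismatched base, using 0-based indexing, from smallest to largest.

8, 9, 14

Scanning 0-based: 8: C/T; 9: A/G; 14: C/A.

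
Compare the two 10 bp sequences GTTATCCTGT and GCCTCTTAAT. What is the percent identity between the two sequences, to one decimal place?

Mismatches at positions 2, 3, 4, 5, 6, 7, 8, 9 (1-based): 8 of 10.
Identical positions: 2/10 = 20% → 20.0%.

20.0%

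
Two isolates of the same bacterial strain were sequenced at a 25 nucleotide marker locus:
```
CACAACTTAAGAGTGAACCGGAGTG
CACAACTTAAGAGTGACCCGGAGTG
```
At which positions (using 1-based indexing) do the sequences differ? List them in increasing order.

17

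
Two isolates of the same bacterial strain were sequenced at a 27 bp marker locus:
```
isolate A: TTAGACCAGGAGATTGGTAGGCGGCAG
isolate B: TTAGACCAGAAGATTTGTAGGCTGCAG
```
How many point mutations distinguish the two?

3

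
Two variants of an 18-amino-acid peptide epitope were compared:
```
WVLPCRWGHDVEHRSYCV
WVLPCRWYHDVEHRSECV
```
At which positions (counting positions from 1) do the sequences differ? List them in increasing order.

8, 16

Differences at position 8 (G→Y), position 16 (Y→E).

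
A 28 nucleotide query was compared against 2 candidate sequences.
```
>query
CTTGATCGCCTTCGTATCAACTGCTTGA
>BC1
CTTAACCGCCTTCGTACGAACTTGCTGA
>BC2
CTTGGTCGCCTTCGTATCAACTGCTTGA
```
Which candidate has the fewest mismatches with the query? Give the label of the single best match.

BC2

BC1 differs at 7 sites; BC2 differs at 1 site. The closest is BC2.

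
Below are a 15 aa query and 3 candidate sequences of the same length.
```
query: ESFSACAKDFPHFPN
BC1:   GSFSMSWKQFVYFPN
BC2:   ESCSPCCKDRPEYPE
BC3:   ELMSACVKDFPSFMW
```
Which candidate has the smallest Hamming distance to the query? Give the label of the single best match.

BC3

BC1 differs at 7 positions; BC2 differs at 7 positions; BC3 differs at 6 positions. The closest is BC3.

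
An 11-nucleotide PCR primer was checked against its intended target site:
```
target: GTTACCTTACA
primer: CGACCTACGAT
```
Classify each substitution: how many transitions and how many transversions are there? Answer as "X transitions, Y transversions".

3 transitions, 7 transversions

Transitions (purine↔purine or pyrimidine↔pyrimidine): 6 C→T, 8 T→C, 9 A→G.
Transversions (purine↔pyrimidine): 1 G→C, 2 T→G, 3 T→A, 4 A→C, 7 T→A, 10 C→A, 11 A→T.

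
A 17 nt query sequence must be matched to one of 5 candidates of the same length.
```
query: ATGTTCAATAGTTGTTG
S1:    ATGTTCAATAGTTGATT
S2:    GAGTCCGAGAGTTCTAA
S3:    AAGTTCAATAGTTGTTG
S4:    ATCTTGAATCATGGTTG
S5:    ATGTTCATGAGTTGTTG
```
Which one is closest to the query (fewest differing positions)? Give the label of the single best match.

S3

S1 differs at 2 positions; S2 differs at 8 positions; S3 differs at 1 position; S4 differs at 5 positions; S5 differs at 2 positions. The closest is S3.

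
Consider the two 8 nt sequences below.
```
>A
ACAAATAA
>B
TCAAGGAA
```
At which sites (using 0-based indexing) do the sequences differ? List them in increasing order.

0, 4, 5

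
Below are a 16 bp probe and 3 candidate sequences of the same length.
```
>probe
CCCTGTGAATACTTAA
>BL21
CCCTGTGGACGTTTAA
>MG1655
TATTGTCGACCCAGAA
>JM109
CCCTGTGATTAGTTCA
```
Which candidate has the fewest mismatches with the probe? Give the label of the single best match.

BL21 differs at 4 sites; MG1655 differs at 9 sites; JM109 differs at 3 sites. The closest is JM109.

JM109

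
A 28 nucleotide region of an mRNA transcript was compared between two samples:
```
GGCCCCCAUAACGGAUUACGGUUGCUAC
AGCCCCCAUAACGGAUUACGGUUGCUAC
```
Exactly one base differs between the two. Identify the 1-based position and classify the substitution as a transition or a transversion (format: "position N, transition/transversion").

position 1, transition

Position 1 changes G→A. G is a purine and A is a purine, so this is a transition.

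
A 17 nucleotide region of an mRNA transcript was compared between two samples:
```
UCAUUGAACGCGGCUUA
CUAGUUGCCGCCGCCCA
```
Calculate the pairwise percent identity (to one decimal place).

Mismatches at positions 1, 2, 4, 6, 7, 8, 12, 15, 16 (1-based): 9 of 17.
Identical positions: 8/17 = 47.06% → 47.1%.

47.1%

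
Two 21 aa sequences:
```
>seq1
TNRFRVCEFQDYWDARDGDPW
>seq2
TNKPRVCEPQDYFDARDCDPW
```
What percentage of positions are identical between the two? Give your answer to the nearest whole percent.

Mismatches at positions 3, 4, 9, 13, 18 (1-based): 5 of 21.
Identical positions: 16/21 = 76.19% → 76%.

76%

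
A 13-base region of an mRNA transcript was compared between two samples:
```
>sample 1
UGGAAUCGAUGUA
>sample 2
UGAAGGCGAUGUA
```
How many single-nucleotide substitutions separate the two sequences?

Comparing position by position, 3 positions differ: 3 (G/A), 5 (A/G), 6 (U/G).

3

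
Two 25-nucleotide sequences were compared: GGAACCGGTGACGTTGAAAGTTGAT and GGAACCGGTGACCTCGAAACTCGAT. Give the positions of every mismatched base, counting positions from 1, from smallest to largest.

13, 15, 20, 22

Differences at position 13 (G→C), position 15 (T→C), position 20 (G→C), position 22 (T→C).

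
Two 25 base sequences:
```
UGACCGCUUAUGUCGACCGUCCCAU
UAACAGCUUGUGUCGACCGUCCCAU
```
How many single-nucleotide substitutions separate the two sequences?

3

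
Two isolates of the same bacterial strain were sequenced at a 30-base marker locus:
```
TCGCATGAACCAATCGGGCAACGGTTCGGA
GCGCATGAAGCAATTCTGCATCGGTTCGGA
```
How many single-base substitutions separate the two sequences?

Mismatches (1-based): position 1: T→G; position 10: C→G; position 15: C→T; position 16: G→C; position 17: G→T; position 21: A→T.

6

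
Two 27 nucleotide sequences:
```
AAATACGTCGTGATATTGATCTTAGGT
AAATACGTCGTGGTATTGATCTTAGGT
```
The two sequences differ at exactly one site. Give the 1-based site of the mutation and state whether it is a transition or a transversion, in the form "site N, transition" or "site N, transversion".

site 13, transition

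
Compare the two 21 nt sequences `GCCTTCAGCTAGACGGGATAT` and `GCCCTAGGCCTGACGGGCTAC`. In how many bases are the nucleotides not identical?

The sequences differ at bases 4, 6, 7, 10, 11, 18, 21 (1-based) — 7 in total.

7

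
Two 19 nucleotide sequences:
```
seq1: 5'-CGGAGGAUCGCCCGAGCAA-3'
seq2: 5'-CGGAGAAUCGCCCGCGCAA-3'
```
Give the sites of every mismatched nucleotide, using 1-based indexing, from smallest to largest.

6, 15

Scanning 1-based: 6: G/A; 15: A/C.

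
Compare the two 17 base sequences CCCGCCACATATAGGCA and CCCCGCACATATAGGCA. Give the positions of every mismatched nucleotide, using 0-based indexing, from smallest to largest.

3, 4

Scanning 0-based: 3: G/C; 4: C/G.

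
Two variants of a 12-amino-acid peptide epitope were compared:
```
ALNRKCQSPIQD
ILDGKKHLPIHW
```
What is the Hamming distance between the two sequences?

8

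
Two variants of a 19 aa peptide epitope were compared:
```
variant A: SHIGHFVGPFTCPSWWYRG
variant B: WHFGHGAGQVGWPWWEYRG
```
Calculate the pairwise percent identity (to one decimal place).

10 positions differ (1, 3, 6, 7, 9, 10, 11, 12, 14, 16), so 9 of 19 match: 9/19 = 47.37%.

47.4%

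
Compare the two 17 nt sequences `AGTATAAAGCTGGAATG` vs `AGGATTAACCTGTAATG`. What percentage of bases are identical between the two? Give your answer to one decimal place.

76.5%

4 positions differ (3, 6, 9, 13), so 13 of 17 match: 13/17 = 76.47%.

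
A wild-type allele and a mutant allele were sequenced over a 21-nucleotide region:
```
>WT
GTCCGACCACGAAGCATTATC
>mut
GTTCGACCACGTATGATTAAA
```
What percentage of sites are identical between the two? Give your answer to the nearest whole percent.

Mismatches at positions 3, 12, 14, 15, 20, 21 (1-based): 6 of 21.
Identical positions: 15/21 = 71.43% → 71%.

71%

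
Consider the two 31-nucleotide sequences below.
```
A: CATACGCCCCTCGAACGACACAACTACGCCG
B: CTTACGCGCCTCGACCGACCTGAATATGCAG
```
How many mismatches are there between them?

Comparing position by position, 9 positions differ: 2 (A/T), 8 (C/G), 15 (A/C), 20 (A/C), 21 (C/T), 22 (A/G), 24 (C/A), 27 (C/T), 30 (C/A).

9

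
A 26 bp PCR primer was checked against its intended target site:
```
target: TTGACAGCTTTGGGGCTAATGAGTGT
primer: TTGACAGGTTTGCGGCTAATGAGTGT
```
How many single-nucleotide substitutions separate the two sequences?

2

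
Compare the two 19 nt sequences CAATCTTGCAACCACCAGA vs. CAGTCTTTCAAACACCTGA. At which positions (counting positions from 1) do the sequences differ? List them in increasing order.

Scanning 1-based: 3: A/G; 8: G/T; 12: C/A; 17: A/T.

3, 8, 12, 17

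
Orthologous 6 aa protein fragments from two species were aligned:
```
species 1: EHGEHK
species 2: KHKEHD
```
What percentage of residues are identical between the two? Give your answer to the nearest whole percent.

50%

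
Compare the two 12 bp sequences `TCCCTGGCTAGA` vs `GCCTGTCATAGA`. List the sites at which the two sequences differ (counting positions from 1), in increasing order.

Scanning 1-based: 1: T/G; 4: C/T; 5: T/G; 6: G/T; 7: G/C; 8: C/A.

1, 4, 5, 6, 7, 8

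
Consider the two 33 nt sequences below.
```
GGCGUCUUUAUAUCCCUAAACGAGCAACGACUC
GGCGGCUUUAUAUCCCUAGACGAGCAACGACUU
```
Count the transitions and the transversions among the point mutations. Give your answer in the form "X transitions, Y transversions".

Transitions (purine↔purine or pyrimidine↔pyrimidine): 19 A→G, 33 C→U.
Transversions (purine↔pyrimidine): 5 U→G.

2 transitions, 1 transversion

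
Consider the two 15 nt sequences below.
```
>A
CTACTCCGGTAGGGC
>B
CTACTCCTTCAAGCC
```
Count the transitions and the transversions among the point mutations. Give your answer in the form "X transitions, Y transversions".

Mismatches (1-based):
site 8: G→T (purine→pyrimidine, transversion)
site 9: G→T (purine→pyrimidine, transversion)
site 10: T→C (pyrimidine→pyrimidine, transition)
site 12: G→A (purine→purine, transition)
site 14: G→C (purine→pyrimidine, transversion)

2 transitions, 3 transversions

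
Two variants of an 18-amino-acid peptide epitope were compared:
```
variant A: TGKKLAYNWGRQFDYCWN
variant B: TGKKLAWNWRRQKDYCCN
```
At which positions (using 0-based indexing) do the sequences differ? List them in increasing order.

Differences at position 6 (Y→W), position 9 (G→R), position 12 (F→K), position 16 (W→C).

6, 9, 12, 16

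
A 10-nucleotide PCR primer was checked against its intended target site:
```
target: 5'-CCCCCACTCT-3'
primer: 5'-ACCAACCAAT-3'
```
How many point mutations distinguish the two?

6

Comparing position by position, 6 positions differ: 1 (C/A), 4 (C/A), 5 (C/A), 6 (A/C), 8 (T/A), 9 (C/A).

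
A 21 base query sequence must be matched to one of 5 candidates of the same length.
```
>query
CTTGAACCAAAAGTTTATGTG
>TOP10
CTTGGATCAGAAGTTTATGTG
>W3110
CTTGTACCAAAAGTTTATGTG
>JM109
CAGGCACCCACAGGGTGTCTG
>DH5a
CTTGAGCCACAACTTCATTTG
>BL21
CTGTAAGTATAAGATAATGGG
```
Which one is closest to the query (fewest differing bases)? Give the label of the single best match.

TOP10 differs at 3 bases; W3110 differs at 1 base; JM109 differs at 9 bases; DH5a differs at 5 bases; BL21 differs at 8 bases. The closest is W3110.

W3110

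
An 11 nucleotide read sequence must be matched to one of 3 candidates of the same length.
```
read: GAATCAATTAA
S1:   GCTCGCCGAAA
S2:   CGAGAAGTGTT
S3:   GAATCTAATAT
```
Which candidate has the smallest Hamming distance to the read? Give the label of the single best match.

S3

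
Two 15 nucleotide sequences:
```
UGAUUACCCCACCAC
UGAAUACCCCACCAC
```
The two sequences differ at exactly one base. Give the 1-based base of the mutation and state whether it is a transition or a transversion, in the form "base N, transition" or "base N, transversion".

The sequences differ only at base 4: U→A (pyrimidine→purine), a transversion.

base 4, transversion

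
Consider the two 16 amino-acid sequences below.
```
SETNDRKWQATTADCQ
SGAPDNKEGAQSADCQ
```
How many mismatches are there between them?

8

Comparing position by position, 8 positions differ: 2 (E/G), 3 (T/A), 4 (N/P), 6 (R/N), 8 (W/E), 9 (Q/G), 11 (T/Q), 12 (T/S).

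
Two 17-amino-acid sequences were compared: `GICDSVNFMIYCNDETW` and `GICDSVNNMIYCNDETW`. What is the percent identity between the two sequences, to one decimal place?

94.1%

Mismatch at position 8 (1-based): 1 of 17.
Identical positions: 16/17 = 94.12% → 94.1%.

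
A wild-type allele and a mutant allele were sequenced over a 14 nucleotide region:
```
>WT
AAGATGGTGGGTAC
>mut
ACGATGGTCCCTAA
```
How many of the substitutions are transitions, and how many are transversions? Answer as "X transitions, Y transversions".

Transitions (purine↔purine or pyrimidine↔pyrimidine): none.
Transversions (purine↔pyrimidine): 2 A→C, 9 G→C, 10 G→C, 11 G→C, 14 C→A.

0 transitions, 5 transversions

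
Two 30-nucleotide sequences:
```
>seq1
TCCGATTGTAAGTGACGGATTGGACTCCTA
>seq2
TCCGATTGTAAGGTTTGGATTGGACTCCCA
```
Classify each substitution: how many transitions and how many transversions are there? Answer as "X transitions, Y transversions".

Transitions (purine↔purine or pyrimidine↔pyrimidine): 16 C→T, 29 T→C.
Transversions (purine↔pyrimidine): 13 T→G, 14 G→T, 15 A→T.

2 transitions, 3 transversions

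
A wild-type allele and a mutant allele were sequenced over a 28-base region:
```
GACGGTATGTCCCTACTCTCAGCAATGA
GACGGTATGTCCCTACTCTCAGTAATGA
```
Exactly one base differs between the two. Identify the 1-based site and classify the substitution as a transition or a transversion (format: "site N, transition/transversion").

site 23, transition

Site 23 changes C→T. C is a pyrimidine and T is a pyrimidine, so this is a transition.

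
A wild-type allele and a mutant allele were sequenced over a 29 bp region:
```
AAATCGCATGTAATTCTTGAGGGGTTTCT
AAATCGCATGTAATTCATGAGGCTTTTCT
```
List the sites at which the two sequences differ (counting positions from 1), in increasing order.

Scanning 1-based: 17: T/A; 23: G/C; 24: G/T.

17, 23, 24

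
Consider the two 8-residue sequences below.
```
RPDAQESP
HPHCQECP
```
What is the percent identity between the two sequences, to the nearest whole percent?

50%

4 positions differ (1, 3, 4, 7), so 4 of 8 match: 4/8 = 50%.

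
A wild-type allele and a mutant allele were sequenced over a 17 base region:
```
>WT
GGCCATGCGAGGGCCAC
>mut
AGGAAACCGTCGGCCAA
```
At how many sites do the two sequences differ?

Comparing position by position, 8 sites differ: 1 (G/A), 3 (C/G), 4 (C/A), 6 (T/A), 7 (G/C), 10 (A/T), 11 (G/C), 17 (C/A).

8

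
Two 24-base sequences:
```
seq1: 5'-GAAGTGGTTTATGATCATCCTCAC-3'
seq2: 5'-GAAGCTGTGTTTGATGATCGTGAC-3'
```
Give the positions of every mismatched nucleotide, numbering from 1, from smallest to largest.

Differences at position 5 (T→C), position 6 (G→T), position 9 (T→G), position 11 (A→T), position 16 (C→G), position 20 (C→G), position 22 (C→G).

5, 6, 9, 11, 16, 20, 22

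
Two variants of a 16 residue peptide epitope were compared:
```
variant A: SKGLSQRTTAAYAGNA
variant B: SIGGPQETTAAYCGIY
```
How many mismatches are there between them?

7

Comparing position by position, 7 residues differ: 2 (K/I), 4 (L/G), 5 (S/P), 7 (R/E), 13 (A/C), 15 (N/I), 16 (A/Y).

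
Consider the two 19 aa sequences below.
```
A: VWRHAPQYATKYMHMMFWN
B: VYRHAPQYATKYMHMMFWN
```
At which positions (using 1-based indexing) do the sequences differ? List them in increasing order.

2

Scanning 1-based: 2: W/Y.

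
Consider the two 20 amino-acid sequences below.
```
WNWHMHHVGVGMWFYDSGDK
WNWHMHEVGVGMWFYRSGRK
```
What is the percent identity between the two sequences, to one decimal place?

85.0%

Mismatches at positions 7, 16, 19 (1-based): 3 of 20.
Identical positions: 17/20 = 85% → 85.0%.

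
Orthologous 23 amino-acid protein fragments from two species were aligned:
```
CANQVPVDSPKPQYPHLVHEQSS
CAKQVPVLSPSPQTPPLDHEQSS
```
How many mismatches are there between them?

Mismatches (1-based): residue 3: N→K; residue 8: D→L; residue 11: K→S; residue 14: Y→T; residue 16: H→P; residue 18: V→D.

6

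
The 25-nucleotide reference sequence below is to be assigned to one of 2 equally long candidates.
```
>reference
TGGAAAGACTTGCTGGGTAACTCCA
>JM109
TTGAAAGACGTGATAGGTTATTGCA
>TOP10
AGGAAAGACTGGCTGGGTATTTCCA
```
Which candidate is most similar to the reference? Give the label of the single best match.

TOP10

Hamming distances to reference — JM109: 7; TOP10: 4.
Smallest is TOP10 with 4 mismatches.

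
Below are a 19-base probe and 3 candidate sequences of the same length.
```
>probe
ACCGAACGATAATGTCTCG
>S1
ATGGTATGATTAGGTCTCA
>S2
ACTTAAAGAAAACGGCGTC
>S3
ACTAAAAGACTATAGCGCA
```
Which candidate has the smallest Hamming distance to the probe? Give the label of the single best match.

Hamming distances to probe — S1: 7; S2: 9; S3: 9.
Smallest is S1 with 7 mismatches.

S1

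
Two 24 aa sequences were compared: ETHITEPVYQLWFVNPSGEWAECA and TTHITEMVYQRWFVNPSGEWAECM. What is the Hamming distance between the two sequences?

Mismatches (1-based): position 1: E→T; position 7: P→M; position 11: L→R; position 24: A→M.

4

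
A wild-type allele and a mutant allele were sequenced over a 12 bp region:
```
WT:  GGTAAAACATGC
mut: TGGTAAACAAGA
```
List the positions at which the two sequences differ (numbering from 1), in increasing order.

Differences at position 1 (G→T), position 3 (T→G), position 4 (A→T), position 10 (T→A), position 12 (C→A).

1, 3, 4, 10, 12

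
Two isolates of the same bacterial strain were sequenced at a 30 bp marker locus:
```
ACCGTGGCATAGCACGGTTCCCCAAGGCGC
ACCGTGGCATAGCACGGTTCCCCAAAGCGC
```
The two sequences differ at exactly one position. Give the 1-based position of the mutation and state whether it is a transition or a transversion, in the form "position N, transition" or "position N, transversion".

position 26, transition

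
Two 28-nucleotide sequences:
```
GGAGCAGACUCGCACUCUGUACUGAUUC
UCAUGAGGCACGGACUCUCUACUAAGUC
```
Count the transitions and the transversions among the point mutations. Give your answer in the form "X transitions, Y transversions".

Transitions (purine↔purine or pyrimidine↔pyrimidine): 8 A→G, 24 G→A.
Transversions (purine↔pyrimidine): 1 G→U, 2 G→C, 4 G→U, 5 C→G, 10 U→A, 13 C→G, 19 G→C, 26 U→G.

2 transitions, 8 transversions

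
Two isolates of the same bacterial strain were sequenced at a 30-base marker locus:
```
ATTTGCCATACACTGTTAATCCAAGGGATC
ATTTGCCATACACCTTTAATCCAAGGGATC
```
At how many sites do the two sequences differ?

The sequences differ at sites 14, 15 (1-based) — 2 in total.

2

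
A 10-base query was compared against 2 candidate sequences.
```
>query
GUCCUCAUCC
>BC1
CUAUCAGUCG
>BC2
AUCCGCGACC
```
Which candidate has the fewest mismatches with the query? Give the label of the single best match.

BC2

BC1 differs at 7 positions; BC2 differs at 4 positions. The closest is BC2.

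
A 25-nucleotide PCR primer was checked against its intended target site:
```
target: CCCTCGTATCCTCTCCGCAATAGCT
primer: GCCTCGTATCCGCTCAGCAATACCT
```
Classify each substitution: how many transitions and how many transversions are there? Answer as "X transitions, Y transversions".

Transitions (purine↔purine or pyrimidine↔pyrimidine): none.
Transversions (purine↔pyrimidine): 1 C→G, 12 T→G, 16 C→A, 23 G→C.

0 transitions, 4 transversions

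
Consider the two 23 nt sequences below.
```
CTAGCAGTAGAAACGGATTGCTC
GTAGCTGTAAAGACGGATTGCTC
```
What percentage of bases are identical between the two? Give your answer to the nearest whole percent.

Mismatches at positions 1, 6, 10, 12 (1-based): 4 of 23.
Identical positions: 19/23 = 82.61% → 83%.

83%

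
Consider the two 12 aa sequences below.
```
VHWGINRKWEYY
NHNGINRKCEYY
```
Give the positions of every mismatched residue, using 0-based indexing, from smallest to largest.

Scanning 0-based: 0: V/N; 2: W/N; 8: W/C.

0, 2, 8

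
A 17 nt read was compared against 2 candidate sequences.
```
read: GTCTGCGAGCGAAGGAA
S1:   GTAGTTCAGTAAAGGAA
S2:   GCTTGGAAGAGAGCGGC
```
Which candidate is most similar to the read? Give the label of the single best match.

S1

S1 differs at 7 positions; S2 differs at 9 positions. The closest is S1.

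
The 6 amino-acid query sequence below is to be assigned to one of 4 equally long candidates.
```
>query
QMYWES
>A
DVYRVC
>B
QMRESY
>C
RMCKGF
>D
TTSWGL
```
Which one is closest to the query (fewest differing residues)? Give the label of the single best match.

B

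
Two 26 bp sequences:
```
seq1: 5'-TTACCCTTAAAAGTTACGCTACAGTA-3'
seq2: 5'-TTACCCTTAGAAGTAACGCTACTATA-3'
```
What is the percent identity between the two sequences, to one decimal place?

84.6%

Mismatches at positions 10, 15, 23, 24 (1-based): 4 of 26.
Identical positions: 22/26 = 84.62% → 84.6%.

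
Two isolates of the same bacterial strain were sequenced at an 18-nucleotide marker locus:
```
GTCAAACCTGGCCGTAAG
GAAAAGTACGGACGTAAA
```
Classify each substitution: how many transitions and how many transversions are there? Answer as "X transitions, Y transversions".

4 transitions, 4 transversions

Mismatches (1-based):
site 2: T→A (pyrimidine→purine, transversion)
site 3: C→A (pyrimidine→purine, transversion)
site 6: A→G (purine→purine, transition)
site 7: C→T (pyrimidine→pyrimidine, transition)
site 8: C→A (pyrimidine→purine, transversion)
site 9: T→C (pyrimidine→pyrimidine, transition)
site 12: C→A (pyrimidine→purine, transversion)
site 18: G→A (purine→purine, transition)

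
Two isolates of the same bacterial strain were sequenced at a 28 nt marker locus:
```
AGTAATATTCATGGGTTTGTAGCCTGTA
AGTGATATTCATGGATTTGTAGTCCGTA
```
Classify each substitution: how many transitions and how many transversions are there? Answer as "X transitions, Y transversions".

4 transitions, 0 transversions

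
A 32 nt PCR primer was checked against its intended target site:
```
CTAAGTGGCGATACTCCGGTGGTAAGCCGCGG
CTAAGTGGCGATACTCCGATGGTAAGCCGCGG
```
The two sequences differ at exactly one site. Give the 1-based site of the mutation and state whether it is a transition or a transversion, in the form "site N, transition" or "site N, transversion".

site 19, transition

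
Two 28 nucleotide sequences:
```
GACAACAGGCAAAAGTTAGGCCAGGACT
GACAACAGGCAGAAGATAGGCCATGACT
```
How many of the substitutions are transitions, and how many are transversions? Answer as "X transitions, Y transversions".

Transitions (purine↔purine or pyrimidine↔pyrimidine): 12 A→G.
Transversions (purine↔pyrimidine): 16 T→A, 24 G→T.

1 transition, 2 transversions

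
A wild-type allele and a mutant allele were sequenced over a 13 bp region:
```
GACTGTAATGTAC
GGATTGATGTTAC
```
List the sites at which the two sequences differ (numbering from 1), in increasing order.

2, 3, 5, 6, 8, 9, 10

Differences at site 2 (A→G), site 3 (C→A), site 5 (G→T), site 6 (T→G), site 8 (A→T), site 9 (T→G), site 10 (G→T).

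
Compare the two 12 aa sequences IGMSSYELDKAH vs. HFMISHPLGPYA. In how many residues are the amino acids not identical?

Comparing position by position, 9 residues differ: 1 (I/H), 2 (G/F), 4 (S/I), 6 (Y/H), 7 (E/P), 9 (D/G), 10 (K/P), 11 (A/Y), 12 (H/A).

9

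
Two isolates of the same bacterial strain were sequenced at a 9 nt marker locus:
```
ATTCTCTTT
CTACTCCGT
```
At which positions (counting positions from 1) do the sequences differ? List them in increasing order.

Differences at position 1 (A→C), position 3 (T→A), position 7 (T→C), position 8 (T→G).

1, 3, 7, 8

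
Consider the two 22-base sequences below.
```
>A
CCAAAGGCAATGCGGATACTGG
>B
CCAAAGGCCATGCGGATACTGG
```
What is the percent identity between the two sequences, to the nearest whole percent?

1 position differs (9), so 21 of 22 match: 21/22 = 95.45%.

95%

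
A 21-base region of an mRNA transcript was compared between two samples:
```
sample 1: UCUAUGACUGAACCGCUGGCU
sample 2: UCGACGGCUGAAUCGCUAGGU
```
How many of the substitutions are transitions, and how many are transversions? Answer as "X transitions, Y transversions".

4 transitions, 2 transversions

Transitions (purine↔purine or pyrimidine↔pyrimidine): 5 U→C, 7 A→G, 13 C→U, 18 G→A.
Transversions (purine↔pyrimidine): 3 U→G, 20 C→G.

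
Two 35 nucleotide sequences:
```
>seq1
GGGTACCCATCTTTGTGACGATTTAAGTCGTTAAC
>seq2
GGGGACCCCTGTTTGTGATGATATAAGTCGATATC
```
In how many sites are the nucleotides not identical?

Mismatches (1-based): site 4: T→G; site 9: A→C; site 11: C→G; site 19: C→T; site 23: T→A; site 31: T→A; site 34: A→T.

7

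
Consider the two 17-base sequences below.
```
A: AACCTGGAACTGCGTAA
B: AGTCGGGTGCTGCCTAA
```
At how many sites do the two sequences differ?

6

The sequences differ at sites 2, 3, 5, 8, 9, 14 (1-based) — 6 in total.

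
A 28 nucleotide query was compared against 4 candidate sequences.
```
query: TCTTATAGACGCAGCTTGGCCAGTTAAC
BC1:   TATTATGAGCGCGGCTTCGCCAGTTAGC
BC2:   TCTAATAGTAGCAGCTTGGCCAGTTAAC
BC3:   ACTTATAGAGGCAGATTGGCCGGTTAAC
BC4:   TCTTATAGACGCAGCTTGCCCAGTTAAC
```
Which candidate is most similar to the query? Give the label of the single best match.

BC4

BC1 differs at 7 sites; BC2 differs at 3 sites; BC3 differs at 4 sites; BC4 differs at 1 site. The closest is BC4.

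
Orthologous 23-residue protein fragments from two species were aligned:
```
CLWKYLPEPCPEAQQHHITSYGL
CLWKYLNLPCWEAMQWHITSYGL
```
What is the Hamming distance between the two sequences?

Mismatches (1-based): residue 7: P→N; residue 8: E→L; residue 11: P→W; residue 14: Q→M; residue 16: H→W.

5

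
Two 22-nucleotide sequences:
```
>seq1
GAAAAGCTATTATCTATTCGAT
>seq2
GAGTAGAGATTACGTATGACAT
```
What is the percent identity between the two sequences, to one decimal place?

59.1%

Mismatches at positions 3, 4, 7, 8, 13, 14, 18, 19, 20 (1-based): 9 of 22.
Identical positions: 13/22 = 59.09% → 59.1%.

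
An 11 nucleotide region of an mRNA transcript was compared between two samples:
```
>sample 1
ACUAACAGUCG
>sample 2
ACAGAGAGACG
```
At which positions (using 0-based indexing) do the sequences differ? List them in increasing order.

2, 3, 5, 8

Differences at position 2 (U→A), position 3 (A→G), position 5 (C→G), position 8 (U→A).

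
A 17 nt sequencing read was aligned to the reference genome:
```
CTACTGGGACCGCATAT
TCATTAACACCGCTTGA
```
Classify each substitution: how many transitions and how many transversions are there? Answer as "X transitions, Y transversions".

Transitions (purine↔purine or pyrimidine↔pyrimidine): 1 C→T, 2 T→C, 4 C→T, 6 G→A, 7 G→A, 16 A→G.
Transversions (purine↔pyrimidine): 8 G→C, 14 A→T, 17 T→A.

6 transitions, 3 transversions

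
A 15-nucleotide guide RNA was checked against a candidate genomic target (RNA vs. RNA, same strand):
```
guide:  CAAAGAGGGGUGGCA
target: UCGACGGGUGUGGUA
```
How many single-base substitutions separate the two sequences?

The sequences differ at sites 1, 2, 3, 5, 6, 9, 14 (1-based) — 7 in total.

7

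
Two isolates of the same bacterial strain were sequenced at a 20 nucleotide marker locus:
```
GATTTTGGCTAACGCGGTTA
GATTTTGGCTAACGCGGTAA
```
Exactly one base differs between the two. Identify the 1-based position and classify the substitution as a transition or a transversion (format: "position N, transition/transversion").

position 19, transversion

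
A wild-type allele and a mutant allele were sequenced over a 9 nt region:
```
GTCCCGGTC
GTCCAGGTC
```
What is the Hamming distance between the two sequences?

Mismatches (1-based): base 5: C→A.

1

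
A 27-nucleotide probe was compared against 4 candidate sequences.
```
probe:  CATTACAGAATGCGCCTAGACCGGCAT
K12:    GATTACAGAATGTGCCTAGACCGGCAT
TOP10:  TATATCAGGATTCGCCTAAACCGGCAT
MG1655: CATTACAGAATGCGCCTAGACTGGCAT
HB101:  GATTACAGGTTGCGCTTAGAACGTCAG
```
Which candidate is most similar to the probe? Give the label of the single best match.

MG1655

Hamming distances to probe — K12: 2; TOP10: 6; MG1655: 1; HB101: 7.
Smallest is MG1655 with 1 mismatch.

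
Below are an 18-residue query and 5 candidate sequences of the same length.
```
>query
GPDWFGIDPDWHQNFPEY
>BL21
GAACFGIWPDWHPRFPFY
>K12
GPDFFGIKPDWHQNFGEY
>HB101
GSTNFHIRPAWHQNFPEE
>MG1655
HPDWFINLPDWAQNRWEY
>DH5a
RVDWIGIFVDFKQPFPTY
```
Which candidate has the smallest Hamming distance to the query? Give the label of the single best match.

Hamming distances to query — BL21: 7; K12: 3; HB101: 7; MG1655: 7; DH5a: 9.
Smallest is K12 with 3 mismatches.

K12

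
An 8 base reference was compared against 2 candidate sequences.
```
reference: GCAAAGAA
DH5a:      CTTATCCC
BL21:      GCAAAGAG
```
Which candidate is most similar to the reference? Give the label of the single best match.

DH5a differs at 7 positions; BL21 differs at 1 position. The closest is BL21.

BL21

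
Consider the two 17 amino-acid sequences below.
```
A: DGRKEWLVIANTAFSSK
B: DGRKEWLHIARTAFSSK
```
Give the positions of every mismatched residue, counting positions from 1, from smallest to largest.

8, 11

Scanning 1-based: 8: V/H; 11: N/R.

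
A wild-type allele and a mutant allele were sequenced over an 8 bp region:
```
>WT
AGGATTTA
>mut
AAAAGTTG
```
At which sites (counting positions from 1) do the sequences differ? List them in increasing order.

2, 3, 5, 8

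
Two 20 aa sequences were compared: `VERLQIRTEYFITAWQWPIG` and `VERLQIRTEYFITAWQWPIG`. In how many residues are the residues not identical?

0

No positions differ; the sequences are identical.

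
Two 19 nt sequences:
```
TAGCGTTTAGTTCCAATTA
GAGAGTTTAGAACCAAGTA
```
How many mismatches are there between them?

5

Mismatches (1-based): base 1: T→G; base 4: C→A; base 11: T→A; base 12: T→A; base 17: T→G.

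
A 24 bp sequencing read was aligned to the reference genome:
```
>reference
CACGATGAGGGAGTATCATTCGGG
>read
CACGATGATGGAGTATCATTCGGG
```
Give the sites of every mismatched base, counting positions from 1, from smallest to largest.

9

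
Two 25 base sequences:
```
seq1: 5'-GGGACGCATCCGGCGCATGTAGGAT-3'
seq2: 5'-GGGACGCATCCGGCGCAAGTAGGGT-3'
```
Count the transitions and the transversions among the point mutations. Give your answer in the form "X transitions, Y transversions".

1 transition, 1 transversion

Mismatches (1-based):
site 18: T→A (pyrimidine→purine, transversion)
site 24: A→G (purine→purine, transition)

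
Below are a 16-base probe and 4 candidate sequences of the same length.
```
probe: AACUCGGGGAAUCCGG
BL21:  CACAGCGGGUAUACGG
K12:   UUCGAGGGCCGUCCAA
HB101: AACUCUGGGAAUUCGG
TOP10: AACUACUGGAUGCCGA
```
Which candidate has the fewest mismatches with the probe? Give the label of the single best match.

HB101

Hamming distances to probe — BL21: 6; K12: 9; HB101: 2; TOP10: 6.
Smallest is HB101 with 2 mismatches.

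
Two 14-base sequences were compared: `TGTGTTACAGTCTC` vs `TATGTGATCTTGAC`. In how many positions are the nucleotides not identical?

The sequences differ at positions 2, 6, 8, 9, 10, 12, 13 (1-based) — 7 in total.

7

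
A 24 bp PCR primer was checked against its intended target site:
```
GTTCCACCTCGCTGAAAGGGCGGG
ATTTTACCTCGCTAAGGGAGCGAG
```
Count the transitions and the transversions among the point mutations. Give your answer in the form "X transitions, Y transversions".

Transitions (purine↔purine or pyrimidine↔pyrimidine): 1 G→A, 4 C→T, 5 C→T, 14 G→A, 16 A→G, 17 A→G, 19 G→A, 23 G→A.
Transversions (purine↔pyrimidine): none.

8 transitions, 0 transversions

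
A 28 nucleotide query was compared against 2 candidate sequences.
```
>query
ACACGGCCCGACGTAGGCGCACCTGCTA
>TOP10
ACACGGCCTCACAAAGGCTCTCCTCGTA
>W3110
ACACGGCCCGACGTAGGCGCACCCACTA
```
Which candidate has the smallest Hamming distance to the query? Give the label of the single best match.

W3110

TOP10 differs at 8 bases; W3110 differs at 2 bases. The closest is W3110.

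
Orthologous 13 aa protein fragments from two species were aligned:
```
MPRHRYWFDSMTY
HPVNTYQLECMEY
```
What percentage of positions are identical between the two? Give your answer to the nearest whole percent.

Mismatches at positions 1, 3, 4, 5, 7, 8, 9, 10, 12 (1-based): 9 of 13.
Identical positions: 4/13 = 30.77% → 31%.

31%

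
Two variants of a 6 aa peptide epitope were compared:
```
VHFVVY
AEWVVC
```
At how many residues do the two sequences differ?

4

Comparing position by position, 4 residues differ: 1 (V/A), 2 (H/E), 3 (F/W), 6 (Y/C).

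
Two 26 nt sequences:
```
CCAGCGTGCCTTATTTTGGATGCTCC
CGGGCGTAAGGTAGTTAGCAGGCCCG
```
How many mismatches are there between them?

Comparing position by position, 12 sites differ: 2 (C/G), 3 (A/G), 8 (G/A), 9 (C/A), 10 (C/G), 11 (T/G), 14 (T/G), 17 (T/A), 19 (G/C), 21 (T/G), 24 (T/C), 26 (C/G).

12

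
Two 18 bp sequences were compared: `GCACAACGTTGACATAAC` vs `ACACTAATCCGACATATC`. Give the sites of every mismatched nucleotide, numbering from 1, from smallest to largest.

1, 5, 7, 8, 9, 10, 17

Differences at site 1 (G→A), site 5 (A→T), site 7 (C→A), site 8 (G→T), site 9 (T→C), site 10 (T→C), site 17 (A→T).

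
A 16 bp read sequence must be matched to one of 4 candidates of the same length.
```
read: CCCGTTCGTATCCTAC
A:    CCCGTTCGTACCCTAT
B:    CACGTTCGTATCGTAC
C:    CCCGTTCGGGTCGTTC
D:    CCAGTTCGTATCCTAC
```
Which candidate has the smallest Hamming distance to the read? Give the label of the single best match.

A differs at 2 sites; B differs at 2 sites; C differs at 4 sites; D differs at 1 site. The closest is D.

D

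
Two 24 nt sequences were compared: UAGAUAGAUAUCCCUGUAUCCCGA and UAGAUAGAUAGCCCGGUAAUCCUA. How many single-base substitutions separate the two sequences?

5

The sequences differ at positions 11, 15, 19, 20, 23 (1-based) — 5 in total.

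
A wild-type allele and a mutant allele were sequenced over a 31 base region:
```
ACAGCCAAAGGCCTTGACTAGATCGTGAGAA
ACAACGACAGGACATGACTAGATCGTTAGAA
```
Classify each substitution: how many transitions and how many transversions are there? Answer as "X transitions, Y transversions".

1 transition, 5 transversions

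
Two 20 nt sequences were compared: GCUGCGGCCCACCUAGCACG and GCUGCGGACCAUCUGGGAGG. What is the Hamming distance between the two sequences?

The sequences differ at positions 8, 12, 15, 17, 19 (1-based) — 5 in total.

5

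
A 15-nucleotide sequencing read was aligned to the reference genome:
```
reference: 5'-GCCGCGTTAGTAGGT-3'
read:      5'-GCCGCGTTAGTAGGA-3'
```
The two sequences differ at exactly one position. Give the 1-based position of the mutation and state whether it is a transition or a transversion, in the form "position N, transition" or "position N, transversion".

position 15, transversion

The sequences differ only at position 15: T→A (pyrimidine→purine), a transversion.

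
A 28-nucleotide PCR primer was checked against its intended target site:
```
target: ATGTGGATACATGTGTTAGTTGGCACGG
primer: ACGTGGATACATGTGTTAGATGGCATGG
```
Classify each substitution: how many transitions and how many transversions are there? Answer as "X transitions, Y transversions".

2 transitions, 1 transversion

Transitions (purine↔purine or pyrimidine↔pyrimidine): 2 T→C, 26 C→T.
Transversions (purine↔pyrimidine): 20 T→A.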